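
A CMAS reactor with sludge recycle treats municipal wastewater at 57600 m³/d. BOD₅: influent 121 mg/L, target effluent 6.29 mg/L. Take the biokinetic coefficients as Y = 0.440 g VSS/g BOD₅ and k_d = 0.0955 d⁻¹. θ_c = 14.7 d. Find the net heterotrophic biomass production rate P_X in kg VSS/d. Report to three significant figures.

The observed yield is Y_obs = Y/(1 + k_d·θ_c) = 0.440 / (1 + 0.0955 × 14.7) = 0.440 / 2.404 = 0.1830 g VSS per g BOD₅ removed.
Substrate removed = Q·(S₀ − S) = 57600 m³/d × (121 − 6.29) g/m³ = 6.61×10^6 g/d = 6607 kg/d.
So the net sludge growth is P_X = 0.1830 × 6607 = 1209 kg VSS/d.

P_X ≈ 1210 kg VSS/d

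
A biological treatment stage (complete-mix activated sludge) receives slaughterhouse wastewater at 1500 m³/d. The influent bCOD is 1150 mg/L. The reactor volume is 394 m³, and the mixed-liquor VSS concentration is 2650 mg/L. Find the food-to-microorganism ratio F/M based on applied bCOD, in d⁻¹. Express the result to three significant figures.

F/M ≈ 1.65 d⁻¹

Food-to-microorganism ratio F/M = Q S₀ / (V X) = 1500 × 1150 / (394.0 × 2650) = 1.652 d⁻¹.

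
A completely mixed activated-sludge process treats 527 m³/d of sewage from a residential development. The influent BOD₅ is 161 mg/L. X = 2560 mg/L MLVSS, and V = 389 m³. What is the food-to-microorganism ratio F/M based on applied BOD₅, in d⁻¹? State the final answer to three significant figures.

F/M = Q·S₀ / (V·X) = 527 × 161 / (389.0 × 2560) = 0.08520 g BOD₅·(g VSS·d)⁻¹.

F/M ≈ 0.0852 d⁻¹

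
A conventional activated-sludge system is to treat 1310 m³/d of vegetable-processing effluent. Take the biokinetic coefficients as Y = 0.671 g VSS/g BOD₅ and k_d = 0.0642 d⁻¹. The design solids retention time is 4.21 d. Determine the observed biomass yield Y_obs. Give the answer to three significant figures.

Y_obs = Y / (1 + k_d θ_c) = 0.671 / (1 + 0.0642 × 4.21) = 0.671 / 1.270 = 0.5282.

Y_obs ≈ 0.528 g VSS/g BOD₅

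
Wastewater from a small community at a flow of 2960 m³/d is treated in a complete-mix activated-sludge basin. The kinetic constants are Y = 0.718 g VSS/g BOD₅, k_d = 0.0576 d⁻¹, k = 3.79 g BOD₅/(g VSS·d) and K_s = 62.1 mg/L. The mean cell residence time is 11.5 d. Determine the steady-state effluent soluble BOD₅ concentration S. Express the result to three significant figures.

For a completely mixed reactor with recycle the Lawrence–McCarty relation gives S = K_s·(1 + k_d·θ_c) / [θ_c·(Y·k − k_d) − 1] = 62.1 × (1 + 0.0576 × 11.5) / [11.5 × (0.718 × 3.79 − 0.0576) − 1] = 103.2 / 29.63 = 3.484 mg/L.

S ≈ 3.48 mg/L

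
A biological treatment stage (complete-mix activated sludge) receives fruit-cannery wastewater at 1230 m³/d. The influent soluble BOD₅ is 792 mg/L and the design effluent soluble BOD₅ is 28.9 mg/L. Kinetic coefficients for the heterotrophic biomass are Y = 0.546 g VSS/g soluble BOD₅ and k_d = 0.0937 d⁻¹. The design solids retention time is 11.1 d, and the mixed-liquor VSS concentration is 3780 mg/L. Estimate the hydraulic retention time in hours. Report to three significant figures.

Rearranging the biomass balance for a CMAS with decay, V = Y·Q·ΔS·θ_c / [X·(1+k_d θ_c)] = 0.546 × 1230 × (792 − 28.9) × 11.1 / [3780 × (1 + 0.0937 × 11.1)] = 5.69×10^6 / 7711 = 737.7 m³.
τ = V/Q = 737.7/1230 = 0.5997 d, or 14.39 h.

τ ≈ 14.4 h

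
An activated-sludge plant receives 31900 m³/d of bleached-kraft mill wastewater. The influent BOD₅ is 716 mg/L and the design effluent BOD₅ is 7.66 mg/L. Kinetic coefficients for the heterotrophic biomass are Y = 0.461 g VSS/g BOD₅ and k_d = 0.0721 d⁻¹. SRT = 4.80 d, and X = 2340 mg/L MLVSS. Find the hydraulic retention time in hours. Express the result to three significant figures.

Steady-state biomass mass balance: V·X·(1 + k_d·θ_c) = Y·Q·(S₀ − S)·θ_c, so V = 0.461 × 31900 × (716 − 7.66) × 4.80 / [2340 × (1 + 0.0721 × 4.80)] = 5×10^7 / 3150 = 15874 m³.
Hydraulic retention time τ = V/Q = 15874 / 31900 = 0.4976 d = 11.94 h.

τ ≈ 11.9 h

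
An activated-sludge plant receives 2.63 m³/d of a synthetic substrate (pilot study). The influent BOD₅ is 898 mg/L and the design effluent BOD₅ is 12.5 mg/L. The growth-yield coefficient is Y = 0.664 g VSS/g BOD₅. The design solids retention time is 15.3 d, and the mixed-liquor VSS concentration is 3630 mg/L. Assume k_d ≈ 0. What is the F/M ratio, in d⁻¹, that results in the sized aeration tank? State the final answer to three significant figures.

V·X = Y·Q·ΔS·θ_c gives V = 0.664 × 2.63 × (898 − 12.5) × 15.3 / 3630 = 6.518 m³.
F/M = Q·S₀ / (V·X) = 2.63 × 898 / (6.518 × 3630) = 0.09982 g BOD₅·(g VSS·d)⁻¹.

F/M ≈ 0.0998 d⁻¹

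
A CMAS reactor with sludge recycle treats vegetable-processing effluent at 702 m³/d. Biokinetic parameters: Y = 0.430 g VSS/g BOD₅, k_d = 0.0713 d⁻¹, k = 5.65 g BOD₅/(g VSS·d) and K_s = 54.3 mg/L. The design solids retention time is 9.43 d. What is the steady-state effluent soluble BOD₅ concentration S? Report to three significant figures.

Effluent substrate depends only on kinetics and SRT: S = K_s(1 + k_d θ_c) / [θ_c(Yk − k_d) − 1] = 54.3 × (1 + 0.0713 × 9.43) / [9.43 × (0.430 × 5.65 − 0.0713) − 1] = 90.81 / 21.24 = 4.276 mg/L.

S ≈ 4.28 mg/L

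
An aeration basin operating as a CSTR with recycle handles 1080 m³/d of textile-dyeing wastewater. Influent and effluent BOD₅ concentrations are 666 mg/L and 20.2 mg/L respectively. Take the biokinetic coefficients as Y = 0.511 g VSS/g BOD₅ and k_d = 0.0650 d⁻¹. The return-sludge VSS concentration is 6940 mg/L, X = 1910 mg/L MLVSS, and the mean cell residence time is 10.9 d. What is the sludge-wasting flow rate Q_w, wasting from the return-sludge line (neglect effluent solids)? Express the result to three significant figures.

Q_w ≈ 30.1 m³/d

From the SRT design equation V = Y Q (S₀−S) θ_c / [X (1 + k_d θ_c)] = 0.511 × 1080 × (666 − 20.2) × 10.9 / [1910 × (1 + 0.0650 × 10.9)] = 3.88×10^6 / 3263 = 1190 m³.
Wasting from the return line (neglecting effluent solids): Q_w = V·X / (θ_c·X_r) = 1190 × 1910 / (10.9 × 6940) = 30.06 m³/d.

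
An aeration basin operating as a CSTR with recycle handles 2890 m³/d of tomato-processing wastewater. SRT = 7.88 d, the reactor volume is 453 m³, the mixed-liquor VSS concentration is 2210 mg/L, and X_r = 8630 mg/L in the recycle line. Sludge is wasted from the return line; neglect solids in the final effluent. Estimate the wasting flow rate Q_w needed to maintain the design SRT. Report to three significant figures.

Wasting from the return line (neglecting effluent solids): Q_w = V·X / (θ_c·X_r) = 453.0 × 2210 / (7.88 × 8630) = 14.72 m³/d.

Q_w ≈ 14.7 m³/d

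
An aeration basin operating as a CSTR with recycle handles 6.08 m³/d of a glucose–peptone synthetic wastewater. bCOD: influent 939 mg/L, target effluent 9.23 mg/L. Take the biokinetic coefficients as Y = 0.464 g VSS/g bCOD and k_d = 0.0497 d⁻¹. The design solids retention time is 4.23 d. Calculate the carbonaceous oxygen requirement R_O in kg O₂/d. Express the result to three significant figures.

Observed yield with endogenous decay: Y_obs = Y / (1 + k_d·θ_c) = 0.464 / (1 + 0.0497 × 4.23) = 0.464 / 1.210 = 0.3834 g VSS/g bCOD.
ΔS = 939 − 9.23 = 929.8 mg/L, so the substrate removal rate is 6.08 × 929.8/1000 = 5.653 kg bCOD/d.
Biomass synthesised: P_X = Y_obs × 5.653 = 2.167 kg VSS/d.
R_O = Q·(S₀ − S) − 1.42·P_X = 5.653 − 1.42 × 2.167 = 2.575 kg O₂/d.

R_O ≈ 2.58 kg O₂/d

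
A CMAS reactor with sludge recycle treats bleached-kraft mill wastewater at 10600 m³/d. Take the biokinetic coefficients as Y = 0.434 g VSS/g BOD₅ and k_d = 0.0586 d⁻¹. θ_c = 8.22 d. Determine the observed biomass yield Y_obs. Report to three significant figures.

Y_obs ≈ 0.293 g VSS/g BOD₅

Correct the yield for decay: Y_obs = Y/(1 + k_d θ_c) = 0.434 / (1 + 0.0586 × 8.22) = 0.434 / 1.482 = 0.2929.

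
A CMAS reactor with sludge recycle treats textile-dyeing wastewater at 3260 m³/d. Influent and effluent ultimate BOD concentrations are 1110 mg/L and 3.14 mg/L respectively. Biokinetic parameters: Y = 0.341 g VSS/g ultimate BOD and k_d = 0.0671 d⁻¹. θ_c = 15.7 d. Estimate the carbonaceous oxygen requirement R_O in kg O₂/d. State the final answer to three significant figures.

R_O ≈ 2760 kg O₂/d

Observed yield with endogenous decay: Y_obs = Y / (1 + k_d·θ_c) = 0.341 / (1 + 0.0671 × 15.7) = 0.341 / 2.053 = 0.1661 g VSS/g ultimate BOD.
Q·(S₀ − S) = 3260 × (1110 − 3.14) × 10⁻³ = 3608 kg/d removed.
P_X = Y_obs·Q·(S₀ − S) = 0.1661 × 3608 = 599.2 kg VSS/d.
R_O = Q·(S₀ − S) − 1.42·P_X = 3608 − 1.42 × 599.2 = 2757 kg O₂/d.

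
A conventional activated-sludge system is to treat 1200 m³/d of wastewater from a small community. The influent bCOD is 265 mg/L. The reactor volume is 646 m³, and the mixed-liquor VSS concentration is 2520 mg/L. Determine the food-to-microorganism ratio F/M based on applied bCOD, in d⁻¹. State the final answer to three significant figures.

F/M ≈ 0.195 d⁻¹

Food-to-microorganism ratio F/M = Q S₀ / (V X) = 1200 × 265 / (646.0 × 2520) = 0.1953 d⁻¹.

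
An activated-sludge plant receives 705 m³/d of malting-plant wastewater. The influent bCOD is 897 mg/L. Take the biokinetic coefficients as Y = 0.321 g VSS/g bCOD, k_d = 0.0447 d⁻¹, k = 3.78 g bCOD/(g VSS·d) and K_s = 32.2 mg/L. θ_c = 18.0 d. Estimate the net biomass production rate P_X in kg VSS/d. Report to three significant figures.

P_X ≈ 112 kg VSS/d

From the Monod/SRT balance for a CMAS, S = K_s·(1+k_d θ_c)/[θ_c·(Y k − k_d) − 1] = 32.2 × (1 + 0.0447 × 18.0) / [18.0 × (0.321 × 3.78 − 0.0447) − 1] = 58.11 / 20.04 = 2.900 mg/L.
Correct the yield for decay: Y_obs = Y/(1 + k_d θ_c) = 0.321 / (1 + 0.0447 × 18.0) = 0.321 / 1.805 = 0.1779.
Substrate removed = Q·(S₀ − S) = 705 m³/d × (897 − 2.90) g/m³ = 6.3×10^5 g/d = 630.3 kg/d.
Net biomass production P_X = Y_obs × Q·(S₀ − S) = 0.1779 × 630.3 = 112.1 kg VSS/d.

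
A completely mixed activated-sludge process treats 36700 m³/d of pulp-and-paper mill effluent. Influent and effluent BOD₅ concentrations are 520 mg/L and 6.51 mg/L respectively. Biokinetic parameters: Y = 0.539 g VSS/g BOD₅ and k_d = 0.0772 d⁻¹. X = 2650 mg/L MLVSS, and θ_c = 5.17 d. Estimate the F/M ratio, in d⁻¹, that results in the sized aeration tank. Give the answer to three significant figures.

F/M ≈ 0.508 d⁻¹

From the SRT design equation V = Y Q (S₀−S) θ_c / [X (1 + k_d θ_c)] = 0.539 × 36700 × (520 − 6.51) × 5.17 / [2650 × (1 + 0.0772 × 5.17)] = 5.25×10^7 / 3708 = 14164 m³.
F/M = applied load / biomass = Q·S₀/(V·X) = 36700 × 520 / (14164 × 2650) = 0.5084 d⁻¹.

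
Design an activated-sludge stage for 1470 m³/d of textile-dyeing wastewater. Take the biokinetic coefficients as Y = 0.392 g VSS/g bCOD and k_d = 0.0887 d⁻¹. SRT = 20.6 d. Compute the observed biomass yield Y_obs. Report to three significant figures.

Y_obs = Y / (1 + k_d θ_c) = 0.392 / (1 + 0.0887 × 20.6) = 0.392 / 2.827 = 0.1387.

Y_obs ≈ 0.139 g VSS/g bCOD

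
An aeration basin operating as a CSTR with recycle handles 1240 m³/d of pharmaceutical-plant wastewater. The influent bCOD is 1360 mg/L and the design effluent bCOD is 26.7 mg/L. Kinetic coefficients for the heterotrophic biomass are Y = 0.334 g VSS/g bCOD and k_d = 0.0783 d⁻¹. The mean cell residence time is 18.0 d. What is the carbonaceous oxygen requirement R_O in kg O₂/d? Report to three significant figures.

The observed yield is Y_obs = Y/(1 + k_d·θ_c) = 0.334 / (1 + 0.0783 × 18.0) = 0.334 / 2.409 = 0.1386 g VSS per g bCOD removed.
Q·(S₀ − S) = 1240 × (1360 − 26.7) × 10⁻³ = 1653 kg/d removed.
Net sludge production P_X = 0.1386 × 1653 = 229.2 kg VSS/d.
R_O = Q·(S₀ − S) − 1.42·P_X = 1653 − 1.42 × 229.2 = 1328 kg O₂/d.

R_O ≈ 1330 kg O₂/d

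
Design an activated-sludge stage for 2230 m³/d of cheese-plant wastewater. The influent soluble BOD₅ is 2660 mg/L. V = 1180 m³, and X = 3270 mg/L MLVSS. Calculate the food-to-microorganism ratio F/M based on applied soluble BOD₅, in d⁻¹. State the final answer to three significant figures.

F/M ≈ 1.54 d⁻¹

F/M = applied load / biomass = Q·S₀/(V·X) = 2230 × 2660 / (1180 × 3270) = 1.537 d⁻¹.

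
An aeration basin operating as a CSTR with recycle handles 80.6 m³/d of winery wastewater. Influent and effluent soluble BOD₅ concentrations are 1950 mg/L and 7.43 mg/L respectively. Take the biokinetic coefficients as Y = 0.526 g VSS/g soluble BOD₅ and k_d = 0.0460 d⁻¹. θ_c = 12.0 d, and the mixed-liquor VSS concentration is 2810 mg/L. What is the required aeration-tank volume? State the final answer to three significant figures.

Steady-state biomass mass balance: V·X·(1 + k_d·θ_c) = Y·Q·(S₀ − S)·θ_c, so V = 0.526 × 80.6 × (1950 − 7.43) × 12.0 / [2810 × (1 + 0.0460 × 12.0)] = 9.88×10^5 / 4361 = 226.6 m³.

V ≈ 227 m³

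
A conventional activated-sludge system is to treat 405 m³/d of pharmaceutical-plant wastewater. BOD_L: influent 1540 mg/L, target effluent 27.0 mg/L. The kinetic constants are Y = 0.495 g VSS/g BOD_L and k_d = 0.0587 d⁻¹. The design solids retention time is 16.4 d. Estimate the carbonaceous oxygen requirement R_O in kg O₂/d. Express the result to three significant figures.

R_O ≈ 393 kg O₂/d

Y_obs = Y / (1 + k_d θ_c) = 0.495 / (1 + 0.0587 × 16.4) = 0.495 / 1.963 = 0.2522.
Substrate removed = Q·(S₀ − S) = 405 m³/d × (1540 − 27.0) g/m³ = 6.13×10^5 g/d = 612.8 kg/d.
P_X = Y_obs·Q·(S₀ − S) = 0.2522 × 612.8 = 154.5 kg VSS/d.
R_O = Q·(S₀ − S) − 1.42·P_X = 612.8 − 1.42 × 154.5 = 393.3 kg O₂/d.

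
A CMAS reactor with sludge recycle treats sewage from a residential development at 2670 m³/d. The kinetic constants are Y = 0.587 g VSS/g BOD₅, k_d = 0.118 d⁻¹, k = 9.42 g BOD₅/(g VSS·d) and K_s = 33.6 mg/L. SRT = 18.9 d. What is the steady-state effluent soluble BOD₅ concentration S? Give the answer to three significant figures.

For a completely mixed reactor with recycle the Lawrence–McCarty relation gives S = K_s·(1 + k_d·θ_c) / [θ_c·(Y·k − k_d) − 1] = 33.6 × (1 + 0.118 × 18.9) / [18.9 × (0.587 × 9.42 − 0.118) − 1] = 108.5 / 101.3 = 1.072 mg/L.

S ≈ 1.07 mg/L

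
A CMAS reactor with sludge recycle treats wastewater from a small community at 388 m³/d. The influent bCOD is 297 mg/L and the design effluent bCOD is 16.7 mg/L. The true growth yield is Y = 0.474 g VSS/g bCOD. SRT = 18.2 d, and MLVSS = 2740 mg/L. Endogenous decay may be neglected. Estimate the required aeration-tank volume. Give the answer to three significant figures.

V ≈ 342 m³

With k_d = 0 the design equation reduces to V = Y Q (S₀−S) θ_c / X = 0.474 × 388 × (297 − 16.7) × 18.2 / 2740 = 342.4 m³.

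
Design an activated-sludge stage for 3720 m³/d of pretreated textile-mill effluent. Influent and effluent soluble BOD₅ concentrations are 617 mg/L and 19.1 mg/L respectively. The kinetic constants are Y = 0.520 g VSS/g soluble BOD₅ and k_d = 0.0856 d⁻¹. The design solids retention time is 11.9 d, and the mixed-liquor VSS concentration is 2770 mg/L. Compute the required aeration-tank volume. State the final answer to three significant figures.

V ≈ 2460 m³

From the SRT design equation V = Y Q (S₀−S) θ_c / [X (1 + k_d θ_c)] = 0.520 × 3720 × (617 − 19.1) × 11.9 / [2770 × (1 + 0.0856 × 11.9)] = 1.38×10^7 / 5592 = 2461 m³.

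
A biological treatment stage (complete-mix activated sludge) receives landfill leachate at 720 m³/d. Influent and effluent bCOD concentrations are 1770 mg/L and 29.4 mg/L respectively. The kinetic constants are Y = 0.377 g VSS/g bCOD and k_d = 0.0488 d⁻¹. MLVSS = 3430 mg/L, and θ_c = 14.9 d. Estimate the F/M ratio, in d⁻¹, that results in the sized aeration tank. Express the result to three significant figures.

From the SRT design equation V = Y Q (S₀−S) θ_c / [X (1 + k_d θ_c)] = 0.377 × 720 × (1770 − 29.4) × 14.9 / [3430 × (1 + 0.0488 × 14.9)] = 7.04×10^6 / 5924 = 1188 m³.
F/M = Q·S₀ / (V·X) = 720 × 1770 / (1188 × 3430) = 0.3127 g bCOD·(g VSS·d)⁻¹.

F/M ≈ 0.313 d⁻¹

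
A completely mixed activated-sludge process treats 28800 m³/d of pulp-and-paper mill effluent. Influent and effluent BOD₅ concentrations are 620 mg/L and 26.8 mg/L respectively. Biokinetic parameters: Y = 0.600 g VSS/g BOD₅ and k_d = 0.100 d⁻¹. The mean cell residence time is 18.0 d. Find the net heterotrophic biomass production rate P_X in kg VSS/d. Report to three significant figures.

P_X ≈ 3660 kg VSS/d

Y_obs = Y / (1 + k_d θ_c) = 0.600 / (1 + 0.100 × 18.0) = 0.600 / 2.800 = 0.2143.
Q·(S₀ − S) = 28800 × (620 − 26.8) × 10⁻³ = 17084 kg/d removed.
Biomass produced: P_X = Y_obs·Q·ΔS = 0.2143 × 17084 ≈ 3661 kg VSS/d.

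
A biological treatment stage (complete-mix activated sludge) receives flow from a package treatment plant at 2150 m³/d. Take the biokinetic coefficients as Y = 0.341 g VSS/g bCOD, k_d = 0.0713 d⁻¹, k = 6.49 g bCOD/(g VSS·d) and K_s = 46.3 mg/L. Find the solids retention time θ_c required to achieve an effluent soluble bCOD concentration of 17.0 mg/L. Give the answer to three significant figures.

Specific growth rate at S = 17.0 mg/L: μ = YkS/(K_s+S) = 0.341·6.49·17.0/(46.3+17.0) = 0.5944 d⁻¹.
θ_c = 1/(μ − k_d) = 1/(0.5944 − 0.0713) = 1/0.5231 = 1.912 d.

θ_c ≈ 1.91 d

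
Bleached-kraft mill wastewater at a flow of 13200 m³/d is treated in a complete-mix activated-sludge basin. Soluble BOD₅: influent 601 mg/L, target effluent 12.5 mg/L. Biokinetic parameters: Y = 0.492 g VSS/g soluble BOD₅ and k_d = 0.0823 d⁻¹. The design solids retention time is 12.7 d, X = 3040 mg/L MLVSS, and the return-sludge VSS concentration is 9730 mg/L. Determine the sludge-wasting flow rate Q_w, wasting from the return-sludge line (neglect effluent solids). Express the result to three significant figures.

Rearranging the biomass balance for a CMAS with decay, V = Y·Q·ΔS·θ_c / [X·(1+k_d θ_c)] = 0.492 × 13200 × (601 − 12.5) × 12.7 / [3040 × (1 + 0.0823 × 12.7)] = 4.85×10^7 / 6217 = 7807 m³.
Wasting from the return line (neglecting effluent solids): Q_w = V·X / (θ_c·X_r) = 7807 × 3040 / (12.7 × 9730) = 192.1 m³/d.

Q_w ≈ 192 m³/d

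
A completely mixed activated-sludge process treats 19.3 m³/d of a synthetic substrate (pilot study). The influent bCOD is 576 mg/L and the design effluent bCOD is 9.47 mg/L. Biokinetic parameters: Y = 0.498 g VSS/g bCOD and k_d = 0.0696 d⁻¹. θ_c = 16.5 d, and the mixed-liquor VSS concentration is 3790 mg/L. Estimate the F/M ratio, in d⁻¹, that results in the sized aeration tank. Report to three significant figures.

Steady-state biomass mass balance: V·X·(1 + k_d·θ_c) = Y·Q·(S₀ − S)·θ_c, so V = 0.498 × 19.3 × (576 − 9.47) × 16.5 / [3790 × (1 + 0.0696 × 16.5)] = 8.98×10^4 / 8142 = 11.03 m³.
Food-to-microorganism ratio F/M = Q S₀ / (V X) = 19.3 × 576 / (11.03 × 3790) = 0.2658 d⁻¹.

F/M ≈ 0.266 d⁻¹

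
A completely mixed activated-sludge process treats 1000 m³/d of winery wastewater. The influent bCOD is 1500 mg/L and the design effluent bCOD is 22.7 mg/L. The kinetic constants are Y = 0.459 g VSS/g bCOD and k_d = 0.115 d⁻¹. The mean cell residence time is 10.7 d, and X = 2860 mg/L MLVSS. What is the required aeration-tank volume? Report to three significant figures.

V ≈ 1140 m³

From the SRT design equation V = Y Q (S₀−S) θ_c / [X (1 + k_d θ_c)] = 0.459 × 1000 × (1500 − 22.7) × 10.7 / [2860 × (1 + 0.115 × 10.7)] = 7.26×10^6 / 6379 = 1137 m³.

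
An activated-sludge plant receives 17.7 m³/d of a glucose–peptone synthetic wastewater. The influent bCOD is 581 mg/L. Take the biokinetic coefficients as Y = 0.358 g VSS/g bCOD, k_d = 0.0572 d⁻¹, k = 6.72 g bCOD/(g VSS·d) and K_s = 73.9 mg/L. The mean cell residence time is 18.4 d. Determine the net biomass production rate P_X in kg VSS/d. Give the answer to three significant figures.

P_X ≈ 1.78 kg VSS/d

For a completely mixed reactor with recycle the Lawrence–McCarty relation gives S = K_s·(1 + k_d·θ_c) / [θ_c·(Y·k − k_d) − 1] = 73.9 × (1 + 0.0572 × 18.4) / [18.4 × (0.358 × 6.72 − 0.0572) − 1] = 151.7 / 42.21 = 3.593 mg/L.
Observed yield with endogenous decay: Y_obs = Y / (1 + k_d·θ_c) = 0.358 / (1 + 0.0572 × 18.4) = 0.358 / 2.052 = 0.1744 g VSS/g bCOD.
Q·(S₀ − S) = 17.7 × (581 − 3.59) × 10⁻³ = 10.22 kg/d removed.
Net biomass production P_X = Y_obs × Q·(S₀ − S) = 0.1744 × 10.22 = 1.783 kg VSS/d.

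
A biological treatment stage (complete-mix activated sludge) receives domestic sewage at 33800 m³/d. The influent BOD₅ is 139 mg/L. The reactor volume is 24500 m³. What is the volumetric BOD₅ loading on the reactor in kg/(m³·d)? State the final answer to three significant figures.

Applied BOD₅ load per unit volume = Q·S₀/V = (33800 × 139/1000)/24500 = 0.1918 kg BOD₅·m⁻³·d⁻¹.

L_v ≈ 0.192 kg BOD₅/(m³·d)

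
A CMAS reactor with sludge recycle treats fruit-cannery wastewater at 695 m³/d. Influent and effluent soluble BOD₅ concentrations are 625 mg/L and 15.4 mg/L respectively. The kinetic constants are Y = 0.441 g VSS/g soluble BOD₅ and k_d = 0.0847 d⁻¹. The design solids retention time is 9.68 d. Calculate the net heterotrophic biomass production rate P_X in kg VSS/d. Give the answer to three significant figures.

P_X ≈ 103 kg VSS/d

The observed yield is Y_obs = Y/(1 + k_d·θ_c) = 0.441 / (1 + 0.0847 × 9.68) = 0.441 / 1.820 = 0.2423 g VSS per g soluble BOD₅ removed.
Mass of soluble BOD₅ removed per day: Q(S₀ − S) = 695 × 609.6 g/m³ = 423.7 kg/d.
So the net sludge growth is P_X = 0.2423 × 423.7 = 102.7 kg VSS/d.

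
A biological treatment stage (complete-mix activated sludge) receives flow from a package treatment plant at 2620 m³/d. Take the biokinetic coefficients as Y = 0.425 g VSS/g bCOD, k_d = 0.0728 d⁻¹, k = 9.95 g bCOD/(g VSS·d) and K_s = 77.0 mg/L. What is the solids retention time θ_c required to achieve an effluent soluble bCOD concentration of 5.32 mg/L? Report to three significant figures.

Specific growth rate at S = 5.32 mg/L: μ = YkS/(K_s+S) = 0.425·9.95·5.32/(77.0+5.32) = 0.2733 d⁻¹.
Then 1/θ_c = μ − k_d = 0.2733 − 0.0728 = 0.2005 d⁻¹, giving θ_c = 4.988 d.

θ_c ≈ 4.99 d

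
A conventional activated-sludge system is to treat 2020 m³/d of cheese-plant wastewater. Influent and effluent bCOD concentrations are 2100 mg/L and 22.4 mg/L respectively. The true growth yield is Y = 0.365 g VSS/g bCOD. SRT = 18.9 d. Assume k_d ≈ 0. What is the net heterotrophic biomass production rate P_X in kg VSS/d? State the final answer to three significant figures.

P_X ≈ 1530 kg VSS/d

No decay correction is needed, so Y_obs = Y = 0.365.
ΔS = 2100 − 22.4 = 2078 mg/L, so the substrate removal rate is 2020 × 2078/1000 = 4197 kg bCOD/d.
So the net sludge growth is P_X = 0.3650 × 4197 = 1532 kg VSS/d.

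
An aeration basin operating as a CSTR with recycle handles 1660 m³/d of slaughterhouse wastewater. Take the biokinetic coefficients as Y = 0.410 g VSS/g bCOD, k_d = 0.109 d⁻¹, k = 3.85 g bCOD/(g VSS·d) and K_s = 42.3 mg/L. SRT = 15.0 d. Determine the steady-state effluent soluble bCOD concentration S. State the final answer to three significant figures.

Effluent substrate depends only on kinetics and SRT: S = K_s(1 + k_d θ_c) / [θ_c(Yk − k_d) − 1] = 42.3 × (1 + 0.109 × 15.0) / [15.0 × (0.410 × 3.85 − 0.109) − 1] = 111.5 / 21.04 = 5.297 mg/L.

S ≈ 5.30 mg/L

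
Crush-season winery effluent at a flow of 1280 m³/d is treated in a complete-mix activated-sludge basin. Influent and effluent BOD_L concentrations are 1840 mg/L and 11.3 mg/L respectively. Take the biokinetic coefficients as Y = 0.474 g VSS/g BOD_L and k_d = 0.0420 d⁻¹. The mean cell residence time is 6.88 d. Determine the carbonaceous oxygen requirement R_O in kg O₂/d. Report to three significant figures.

R_O ≈ 1120 kg O₂/d

Observed yield with endogenous decay: Y_obs = Y / (1 + k_d·θ_c) = 0.474 / (1 + 0.0420 × 6.88) = 0.474 / 1.289 = 0.3677 g VSS/g BOD_L.
Mass of BOD_L removed per day: Q(S₀ − S) = 1280 × 1829 g/m³ = 2341 kg/d.
P_X = Y_obs·Q·(S₀ − S) = 0.3677 × 2341 = 860.8 kg VSS/d.
R_O = Q·ΔS − 1.42 P_X = 2341 − 1222 = 1118 kg O₂/d.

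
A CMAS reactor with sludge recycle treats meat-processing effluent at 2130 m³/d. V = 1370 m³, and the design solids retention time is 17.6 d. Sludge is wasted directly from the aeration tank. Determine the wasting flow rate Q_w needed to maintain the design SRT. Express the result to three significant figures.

Q_w ≈ 77.8 m³/d

With mixed-liquor wasting, θ_c = V/Q_w, so Q_w = V/θ_c = 1370/17.6 = 77.84 m³/d.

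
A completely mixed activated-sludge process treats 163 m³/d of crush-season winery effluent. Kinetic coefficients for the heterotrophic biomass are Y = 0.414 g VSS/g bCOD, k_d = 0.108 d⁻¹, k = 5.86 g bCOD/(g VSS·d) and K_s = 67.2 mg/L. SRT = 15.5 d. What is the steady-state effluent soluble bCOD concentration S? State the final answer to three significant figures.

S ≈ 5.14 mg/L

Effluent substrate depends only on kinetics and SRT: S = K_s(1 + k_d θ_c) / [θ_c(Yk − k_d) − 1] = 67.2 × (1 + 0.108 × 15.5) / [15.5 × (0.414 × 5.86 − 0.108) − 1] = 179.7 / 34.93 = 5.144 mg/L.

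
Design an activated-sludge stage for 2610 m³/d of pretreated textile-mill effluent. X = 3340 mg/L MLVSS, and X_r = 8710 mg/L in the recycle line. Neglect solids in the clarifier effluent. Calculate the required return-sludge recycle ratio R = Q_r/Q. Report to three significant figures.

Solids balance on the clarifier gives (1+R)X = R·X_r, so R = X/(X_r − X) = 3340 / (8710 − 3340) = 0.6220.

R ≈ 0.622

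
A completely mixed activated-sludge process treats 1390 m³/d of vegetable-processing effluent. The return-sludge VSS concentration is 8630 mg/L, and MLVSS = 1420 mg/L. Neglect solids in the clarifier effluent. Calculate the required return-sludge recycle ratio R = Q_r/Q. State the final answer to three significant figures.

R ≈ 0.197

R = Q_r/Q = X/(X_r − X) = 1420 / (8630 − 1420) = 0.1969.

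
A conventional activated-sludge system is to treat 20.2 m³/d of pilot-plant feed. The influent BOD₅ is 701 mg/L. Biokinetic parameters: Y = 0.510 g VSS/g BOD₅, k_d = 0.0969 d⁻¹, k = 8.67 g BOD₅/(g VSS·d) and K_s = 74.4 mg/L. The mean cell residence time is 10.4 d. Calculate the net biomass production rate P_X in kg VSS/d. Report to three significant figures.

For a completely mixed reactor with recycle the Lawrence–McCarty relation gives S = K_s·(1 + k_d·θ_c) / [θ_c·(Y·k − k_d) − 1] = 74.4 × (1 + 0.0969 × 10.4) / [10.4 × (0.510 × 8.67 − 0.0969) − 1] = 149.4 / 43.98 = 3.397 mg/L.
Correct the yield for decay: Y_obs = Y/(1 + k_d θ_c) = 0.510 / (1 + 0.0969 × 10.4) = 0.510 / 2.008 = 0.2540.
Substrate removed = Q·(S₀ − S) = 20.2 m³/d × (701 − 3.40) g/m³ = 1.41×10^4 g/d = 14.09 kg/d.
So the net sludge growth is P_X = 0.2540 × 14.09 = 3.579 kg VSS/d.

P_X ≈ 3.58 kg VSS/d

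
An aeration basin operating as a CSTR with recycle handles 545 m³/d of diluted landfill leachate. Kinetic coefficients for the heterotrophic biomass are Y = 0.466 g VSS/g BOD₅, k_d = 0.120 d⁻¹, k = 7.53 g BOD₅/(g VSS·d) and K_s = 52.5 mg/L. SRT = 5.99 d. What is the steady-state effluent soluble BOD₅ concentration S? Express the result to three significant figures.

For a completely mixed reactor with recycle the Lawrence–McCarty relation gives S = K_s·(1 + k_d·θ_c) / [θ_c·(Y·k − k_d) − 1] = 52.5 × (1 + 0.120 × 5.99) / [5.99 × (0.466 × 7.53 − 0.120) − 1] = 90.24 / 19.30 = 4.675 mg/L.

S ≈ 4.68 mg/L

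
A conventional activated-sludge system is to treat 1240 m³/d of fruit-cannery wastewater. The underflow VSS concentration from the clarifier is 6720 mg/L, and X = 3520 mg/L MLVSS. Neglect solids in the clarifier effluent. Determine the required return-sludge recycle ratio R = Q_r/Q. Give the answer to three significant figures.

R = Q_r/Q = X/(X_r − X) = 3520 / (6720 − 3520) = 1.100.

R ≈ 1.10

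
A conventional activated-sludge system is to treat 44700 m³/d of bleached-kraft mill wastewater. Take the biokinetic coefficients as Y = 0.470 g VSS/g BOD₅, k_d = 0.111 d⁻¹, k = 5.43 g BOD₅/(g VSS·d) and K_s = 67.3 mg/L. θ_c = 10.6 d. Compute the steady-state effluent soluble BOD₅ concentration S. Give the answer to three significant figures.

For a completely mixed reactor with recycle the Lawrence–McCarty relation gives S = K_s·(1 + k_d·θ_c) / [θ_c·(Y·k − k_d) − 1] = 67.3 × (1 + 0.111 × 10.6) / [10.6 × (0.470 × 5.43 − 0.111) − 1] = 146.5 / 24.88 = 5.889 mg/L.

S ≈ 5.89 mg/L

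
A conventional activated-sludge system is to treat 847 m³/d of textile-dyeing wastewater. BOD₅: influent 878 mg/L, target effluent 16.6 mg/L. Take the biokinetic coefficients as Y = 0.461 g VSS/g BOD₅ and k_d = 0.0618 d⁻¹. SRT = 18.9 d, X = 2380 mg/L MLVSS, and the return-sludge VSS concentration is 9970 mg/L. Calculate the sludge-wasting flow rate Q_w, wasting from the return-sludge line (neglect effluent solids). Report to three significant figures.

Steady-state biomass mass balance: V·X·(1 + k_d·θ_c) = Y·Q·(S₀ − S)·θ_c, so V = 0.461 × 847 × (878 − 16.6) × 18.9 / [2380 × (1 + 0.0618 × 18.9)] = 6.36×10^6 / 5160 = 1232 m³.
Q_w = (V·X)/(θ_c X_r) = 1232 × 2380 / (18.9 × 9970) = 15.56 m³/d.

Q_w ≈ 15.6 m³/d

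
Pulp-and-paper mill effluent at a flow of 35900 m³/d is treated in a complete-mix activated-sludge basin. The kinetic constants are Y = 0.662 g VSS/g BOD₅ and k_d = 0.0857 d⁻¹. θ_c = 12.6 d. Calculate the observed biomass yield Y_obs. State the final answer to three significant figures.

Y_obs ≈ 0.318 g VSS/g BOD₅

Observed yield with endogenous decay: Y_obs = Y / (1 + k_d·θ_c) = 0.662 / (1 + 0.0857 × 12.6) = 0.662 / 2.080 = 0.3183 g VSS/g BOD₅.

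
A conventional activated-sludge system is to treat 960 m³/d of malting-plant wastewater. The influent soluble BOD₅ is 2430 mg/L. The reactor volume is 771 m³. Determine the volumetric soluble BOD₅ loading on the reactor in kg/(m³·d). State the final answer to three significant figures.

L_v ≈ 3.03 kg soluble BOD₅/(m³·d)

Volumetric loading L_v = Q·S₀ / V = 960 × 2430 g/m³ / 771.0 m³ = 3026 g/(m³·d) = 3.026 kg soluble BOD₅/(m³·d).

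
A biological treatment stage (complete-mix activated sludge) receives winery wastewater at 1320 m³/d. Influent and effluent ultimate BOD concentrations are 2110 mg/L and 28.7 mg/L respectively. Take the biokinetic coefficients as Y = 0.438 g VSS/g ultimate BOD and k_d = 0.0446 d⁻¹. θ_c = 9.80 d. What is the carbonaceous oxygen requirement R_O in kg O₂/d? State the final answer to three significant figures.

R_O ≈ 1560 kg O₂/d

The observed yield is Y_obs = Y/(1 + k_d·θ_c) = 0.438 / (1 + 0.0446 × 9.80) = 0.438 / 1.437 = 0.3048 g VSS per g ultimate BOD removed.
Mass of ultimate BOD removed per day: Q(S₀ − S) = 1320 × 2081 g/m³ = 2747 kg/d.
Biomass synthesised: P_X = Y_obs × 2747 = 837.3 kg VSS/d.
R_O = Q·(S₀ − S) − 1.42·P_X = 2747 − 1.42 × 837.3 = 1558 kg O₂/d.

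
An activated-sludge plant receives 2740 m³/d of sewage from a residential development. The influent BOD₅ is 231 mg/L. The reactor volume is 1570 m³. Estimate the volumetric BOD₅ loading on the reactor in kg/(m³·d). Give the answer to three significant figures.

L_v = Q S₀ / V = 2740 × 231 × 10⁻³ / 1570 = 0.4031 kg/(m³·d).

L_v ≈ 0.403 kg BOD₅/(m³·d)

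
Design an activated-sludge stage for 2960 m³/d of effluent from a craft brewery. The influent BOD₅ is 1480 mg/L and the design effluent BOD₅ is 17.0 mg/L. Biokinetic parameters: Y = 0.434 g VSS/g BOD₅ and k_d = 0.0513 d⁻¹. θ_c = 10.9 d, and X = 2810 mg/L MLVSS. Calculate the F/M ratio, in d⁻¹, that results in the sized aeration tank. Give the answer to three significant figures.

Steady-state biomass mass balance: V·X·(1 + k_d·θ_c) = Y·Q·(S₀ − S)·θ_c, so V = 0.434 × 2960 × (1480 − 17.0) × 10.9 / [2810 × (1 + 0.0513 × 10.9)] = 2.05×10^7 / 4381 = 4676 m³.
F/M = Q·S₀ / (V·X) = 2960 × 1480 / (4676 × 2810) = 0.3334 g BOD₅·(g VSS·d)⁻¹.

F/M ≈ 0.333 d⁻¹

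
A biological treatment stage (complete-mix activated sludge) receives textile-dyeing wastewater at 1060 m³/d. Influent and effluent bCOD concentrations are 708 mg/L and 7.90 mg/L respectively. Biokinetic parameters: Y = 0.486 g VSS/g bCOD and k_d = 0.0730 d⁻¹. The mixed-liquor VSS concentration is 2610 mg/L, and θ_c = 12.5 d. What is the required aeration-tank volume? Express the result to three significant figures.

V ≈ 903 m³

Steady-state biomass mass balance: V·X·(1 + k_d·θ_c) = Y·Q·(S₀ − S)·θ_c, so V = 0.486 × 1060 × (708 − 7.90) × 12.5 / [2610 × (1 + 0.0730 × 12.5)] = 4.51×10^6 / 4992 = 903.2 m³.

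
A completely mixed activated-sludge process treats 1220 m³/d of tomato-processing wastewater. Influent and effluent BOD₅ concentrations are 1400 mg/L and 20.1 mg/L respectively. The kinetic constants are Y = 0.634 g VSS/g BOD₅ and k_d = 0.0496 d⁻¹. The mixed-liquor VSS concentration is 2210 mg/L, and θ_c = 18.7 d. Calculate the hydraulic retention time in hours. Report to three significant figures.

Rearranging the biomass balance for a CMAS with decay, V = Y·Q·ΔS·θ_c / [X·(1+k_d θ_c)] = 0.634 × 1220 × (1400 − 20.1) × 18.7 / [2210 × (1 + 0.0496 × 18.7)] = 2×10^7 / 4260 = 4685 m³.
τ = V/Q = 4685/1220 = 3.840 d, or 92.17 h.

τ ≈ 92.2 h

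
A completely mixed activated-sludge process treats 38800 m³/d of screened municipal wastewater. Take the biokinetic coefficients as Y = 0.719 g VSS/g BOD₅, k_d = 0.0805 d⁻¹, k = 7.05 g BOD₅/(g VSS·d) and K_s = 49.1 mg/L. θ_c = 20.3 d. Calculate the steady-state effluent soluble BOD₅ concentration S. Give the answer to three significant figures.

From the Monod/SRT balance for a CMAS, S = K_s·(1+k_d θ_c)/[θ_c·(Y k − k_d) − 1] = 49.1 × (1 + 0.0805 × 20.3) / [20.3 × (0.719 × 7.05 − 0.0805) − 1] = 129.3 / 100.3 = 1.290 mg/L.

S ≈ 1.29 mg/L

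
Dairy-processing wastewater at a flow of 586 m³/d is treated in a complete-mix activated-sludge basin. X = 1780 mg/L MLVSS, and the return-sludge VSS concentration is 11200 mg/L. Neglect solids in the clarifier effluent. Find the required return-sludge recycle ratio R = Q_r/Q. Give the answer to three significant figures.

Solids balance on the clarifier gives (1+R)X = R·X_r, so R = X/(X_r − X) = 1780 / (11200 − 1780) = 0.1890.

R ≈ 0.189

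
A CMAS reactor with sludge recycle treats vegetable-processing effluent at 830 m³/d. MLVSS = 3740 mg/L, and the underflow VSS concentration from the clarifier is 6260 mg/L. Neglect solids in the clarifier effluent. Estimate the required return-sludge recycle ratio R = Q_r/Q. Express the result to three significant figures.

R ≈ 1.48

Solids balance on the clarifier gives (1+R)X = R·X_r, so R = X/(X_r − X) = 3740 / (6260 − 3740) = 1.484.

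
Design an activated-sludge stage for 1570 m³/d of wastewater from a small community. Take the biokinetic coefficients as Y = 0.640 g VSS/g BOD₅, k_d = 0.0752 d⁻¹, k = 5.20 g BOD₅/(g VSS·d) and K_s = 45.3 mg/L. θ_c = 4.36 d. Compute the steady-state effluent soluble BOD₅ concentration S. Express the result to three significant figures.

S ≈ 4.56 mg/L

From the Monod/SRT balance for a CMAS, S = K_s·(1+k_d θ_c)/[θ_c·(Y k − k_d) − 1] = 45.3 × (1 + 0.0752 × 4.36) / [4.36 × (0.640 × 5.20 − 0.0752) − 1] = 60.15 / 13.18 = 4.563 mg/L.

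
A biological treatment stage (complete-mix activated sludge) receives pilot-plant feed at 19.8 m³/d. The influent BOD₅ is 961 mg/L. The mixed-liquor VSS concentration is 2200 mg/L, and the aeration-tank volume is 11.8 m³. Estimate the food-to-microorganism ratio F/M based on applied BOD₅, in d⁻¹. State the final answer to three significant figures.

F/M ≈ 0.733 d⁻¹

F/M = applied load / biomass = Q·S₀/(V·X) = 19.8 × 961 / (11.80 × 2200) = 0.7330 d⁻¹.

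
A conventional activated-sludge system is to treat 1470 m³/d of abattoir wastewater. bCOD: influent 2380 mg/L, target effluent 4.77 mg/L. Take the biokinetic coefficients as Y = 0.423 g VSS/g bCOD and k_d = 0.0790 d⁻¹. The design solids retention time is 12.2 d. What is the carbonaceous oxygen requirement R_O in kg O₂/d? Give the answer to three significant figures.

R_O ≈ 2420 kg O₂/d

Observed yield with endogenous decay: Y_obs = Y / (1 + k_d·θ_c) = 0.423 / (1 + 0.0790 × 12.2) = 0.423 / 1.964 = 0.2154 g VSS/g bCOD.
Q·(S₀ − S) = 1470 × (2380 − 4.77) × 10⁻³ = 3492 kg/d removed.
Net sludge production P_X = 0.2154 × 3492 = 752.1 kg VSS/d.
R_O = Q·ΔS − 1.42 P_X = 3492 − 1068 = 2424 kg O₂/d.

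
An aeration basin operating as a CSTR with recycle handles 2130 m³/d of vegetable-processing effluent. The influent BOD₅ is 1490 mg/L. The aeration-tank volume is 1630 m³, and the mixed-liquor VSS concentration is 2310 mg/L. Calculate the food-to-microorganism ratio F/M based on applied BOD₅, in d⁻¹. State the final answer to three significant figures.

F/M ≈ 0.843 d⁻¹

F/M = Q·S₀ / (V·X) = 2130 × 1490 / (1630 × 2310) = 0.8429 g BOD₅·(g VSS·d)⁻¹.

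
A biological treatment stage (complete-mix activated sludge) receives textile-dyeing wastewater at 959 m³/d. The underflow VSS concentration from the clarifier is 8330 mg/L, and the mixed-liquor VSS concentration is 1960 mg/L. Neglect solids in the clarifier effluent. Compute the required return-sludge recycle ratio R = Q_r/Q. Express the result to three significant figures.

R ≈ 0.308

Solids balance on the clarifier gives (1+R)X = R·X_r, so R = X/(X_r − X) = 1960 / (8330 − 1960) = 0.3077.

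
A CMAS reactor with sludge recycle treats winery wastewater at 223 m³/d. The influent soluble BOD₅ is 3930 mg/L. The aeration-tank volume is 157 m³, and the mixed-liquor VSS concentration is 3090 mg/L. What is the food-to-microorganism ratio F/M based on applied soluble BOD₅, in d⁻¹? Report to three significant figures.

F/M ≈ 1.81 d⁻¹

Food-to-microorganism ratio F/M = Q S₀ / (V X) = 223 × 3930 / (157.0 × 3090) = 1.807 d⁻¹.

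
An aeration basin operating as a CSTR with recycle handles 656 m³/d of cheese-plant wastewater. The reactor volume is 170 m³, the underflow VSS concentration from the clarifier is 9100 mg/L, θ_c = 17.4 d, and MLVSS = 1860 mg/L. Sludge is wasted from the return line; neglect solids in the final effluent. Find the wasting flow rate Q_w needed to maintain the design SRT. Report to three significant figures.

Q_w ≈ 2.00 m³/d

θ_c = V·X/(Q_w·X_r) when wasting from the recycle, so Q_w = V·X/(θ_c·X_r) = 170.0 × 1860 / (17.4 × 9100) = 1.997 m³/d.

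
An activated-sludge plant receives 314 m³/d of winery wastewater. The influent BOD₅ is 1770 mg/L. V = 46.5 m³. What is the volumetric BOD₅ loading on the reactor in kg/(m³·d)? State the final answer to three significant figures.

L_v = Q S₀ / V = 314 × 1770 × 10⁻³ / 46.50 = 11.95 kg/(m³·d).

L_v ≈ 12.0 kg BOD₅/(m³·d)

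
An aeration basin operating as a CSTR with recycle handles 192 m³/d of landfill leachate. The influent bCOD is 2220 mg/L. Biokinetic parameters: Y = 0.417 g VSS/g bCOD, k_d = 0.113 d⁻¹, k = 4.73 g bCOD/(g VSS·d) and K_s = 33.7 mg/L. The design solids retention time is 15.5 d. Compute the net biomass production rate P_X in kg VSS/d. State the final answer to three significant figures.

P_X ≈ 64.5 kg VSS/d

Effluent substrate depends only on kinetics and SRT: S = K_s(1 + k_d θ_c) / [θ_c(Yk − k_d) − 1] = 33.7 × (1 + 0.113 × 15.5) / [15.5 × (0.417 × 4.73 − 0.113) − 1] = 92.73 / 27.82 = 3.333 mg/L.
Correct the yield for decay: Y_obs = Y/(1 + k_d θ_c) = 0.417 / (1 + 0.113 × 15.5) = 0.417 / 2.752 = 0.1516.
Mass of bCOD removed per day: Q(S₀ − S) = 192 × 2217 g/m³ = 425.6 kg/d.
So the net sludge growth is P_X = 0.1516 × 425.6 = 64.50 kg VSS/d.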